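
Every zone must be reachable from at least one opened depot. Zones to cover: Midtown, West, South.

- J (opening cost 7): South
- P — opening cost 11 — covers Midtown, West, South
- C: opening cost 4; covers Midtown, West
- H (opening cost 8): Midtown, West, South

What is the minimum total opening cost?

8

This is an integer covering problem.
The greedy cost-per-new-zone heuristic would pick C and J for 11, but a cheaper cover exists.
H alone covers Midtown, West, South — every zone.
Total opening cost: 8.
No cover costs less than 8.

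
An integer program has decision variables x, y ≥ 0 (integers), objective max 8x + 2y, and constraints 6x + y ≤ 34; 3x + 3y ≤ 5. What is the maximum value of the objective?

(x,y)=(1,0): 6·1+1·0=6≤34, 3·1+3·0=3≤5, objective 8.
(x,y)=(0,1): 6·0+1·1=1≤34, 3·0+3·1=3≤5, objective 2.
Maximum is 8 at (x,y)=(1,0).

8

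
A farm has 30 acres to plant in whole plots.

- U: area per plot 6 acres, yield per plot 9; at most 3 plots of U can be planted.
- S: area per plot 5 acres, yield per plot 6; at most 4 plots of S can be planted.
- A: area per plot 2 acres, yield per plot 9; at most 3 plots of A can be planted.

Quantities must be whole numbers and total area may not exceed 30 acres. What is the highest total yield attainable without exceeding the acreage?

Take 3×U, 1×S, and 3×A: area 29 ≤ 30, yield 3·9 + 1·6 + 3·9 = 60.
A has the best ratio (9/2) and is taken to its limit of 3; remaining capacity is filled optimally with the others.

60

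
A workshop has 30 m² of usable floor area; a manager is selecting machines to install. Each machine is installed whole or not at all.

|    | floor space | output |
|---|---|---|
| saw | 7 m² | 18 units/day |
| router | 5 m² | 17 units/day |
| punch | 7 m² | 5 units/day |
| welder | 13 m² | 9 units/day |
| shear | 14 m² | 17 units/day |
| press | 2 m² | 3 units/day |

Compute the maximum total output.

55

This is an integer program with binary decision variables.
Allowing fractional choices, the relaxed optimum would be about 56.4, but machines are indivisible.
saw + router + shear + press: floor space 7 + 5 + 14 + 2 = 28 ≤ 30, output 18 + 17 + 17 + 3 = 55.
saw + router + shear: floor space 7 + 5 + 14 = 26 ≤ 30, output 18 + 17 + 17 = 52.
saw + router + welder + press: floor space 7 + 5 + 13 + 2 = 27 ≤ 30, output 18 + 17 + 9 + 3 = 47.
Best is saw, router, shear, and press with total output 55.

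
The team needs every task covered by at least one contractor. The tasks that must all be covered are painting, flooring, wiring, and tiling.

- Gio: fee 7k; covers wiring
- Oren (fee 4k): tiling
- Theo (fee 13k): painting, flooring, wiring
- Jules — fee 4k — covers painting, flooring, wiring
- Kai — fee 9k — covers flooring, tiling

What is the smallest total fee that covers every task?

Choose Oren and Jules: together they cover painting, flooring, wiring, tiling — every task.
Total fee: 4 + 4 = 8.
No cover costs less than 8.

8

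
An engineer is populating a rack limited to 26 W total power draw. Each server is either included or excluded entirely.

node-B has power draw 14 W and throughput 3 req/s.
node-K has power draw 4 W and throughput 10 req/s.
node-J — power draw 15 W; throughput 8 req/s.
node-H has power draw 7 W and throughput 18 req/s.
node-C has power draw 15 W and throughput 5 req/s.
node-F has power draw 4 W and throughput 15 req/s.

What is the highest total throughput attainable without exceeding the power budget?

43

node-K + node-H + node-F: power draw 4 + 7 + 4 = 15 ≤ 26, throughput 10 + 18 + 15 = 43.
node-J + node-H + node-F: power draw 15 + 7 + 4 = 26 ≤ 26, throughput 8 + 18 + 15 = 41.
node-H + node-C + node-F: power draw 7 + 15 + 4 = 26 ≤ 26, throughput 18 + 5 + 15 = 38.
Best is node-K, node-H, and node-F with total throughput 43.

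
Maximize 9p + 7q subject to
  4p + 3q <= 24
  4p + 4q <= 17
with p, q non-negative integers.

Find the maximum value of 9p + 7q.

36

(p,q)=(4,0): 4·4+3·0=16≤24, 4·4+4·0=16≤17, objective 36.
(p,q)=(3,1): 4·3+3·1=15≤24, 4·3+4·1=16≤17, objective 34.
(p,q)=(3,0): 4·3+3·0=12≤24, 4·3+4·0=12≤17, objective 27.
No feasible integer point exceeds 36.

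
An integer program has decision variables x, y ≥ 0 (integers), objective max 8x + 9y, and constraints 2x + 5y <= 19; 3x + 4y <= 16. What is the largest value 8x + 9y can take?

41

(x,y)=(4,1): 2·4+5·1=13≤19, 3·4+4·1=16≤16, objective 41.
(x,y)=(5,0): 2·5+5·0=10≤19, 3·5+4·0=15≤16, objective 40.
(x,y)=(3,1): 2·3+5·1=11≤19, 3·3+4·1=13≤16, objective 33.
Maximum is 41 at (x,y)=(4,1).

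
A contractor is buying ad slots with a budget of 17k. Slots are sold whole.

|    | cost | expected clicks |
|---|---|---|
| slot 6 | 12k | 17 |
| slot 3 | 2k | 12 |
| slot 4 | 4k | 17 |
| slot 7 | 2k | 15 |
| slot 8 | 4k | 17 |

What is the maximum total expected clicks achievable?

Allowing fractional choices, the relaxed optimum would be about 68.1, but ad slots are indivisible.
slot 3 + slot 4 + slot 7 + slot 8: cost 2 + 4 + 2 + 4 = 12 ≤ 17, expected clicks 12 + 17 + 15 + 17 = 61.
slot 4 + slot 7 + slot 8: cost 4 + 2 + 4 = 10 ≤ 17, expected clicks 17 + 15 + 17 = 49.
slot 3 + slot 4 + slot 8: cost 2 + 4 + 4 = 10 ≤ 17, expected clicks 12 + 17 + 17 = 46.
Best is slot 3, slot 4, slot 7, and slot 8 with total expected clicks 61.

61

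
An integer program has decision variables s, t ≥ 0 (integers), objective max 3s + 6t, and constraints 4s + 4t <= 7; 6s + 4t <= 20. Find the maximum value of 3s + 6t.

The continuous relaxation peaks at (0, 1.75) with value 10.50; rounding to a feasible lattice point costs some objective.
(s,t)=(0,1): 4·0+4·1=4≤7, 6·0+4·1=4≤20, objective 6.
(s,t)=(1,0): 4·1+4·0=4≤7, 6·1+4·0=6≤20, objective 3.
No feasible integer point exceeds 6.

6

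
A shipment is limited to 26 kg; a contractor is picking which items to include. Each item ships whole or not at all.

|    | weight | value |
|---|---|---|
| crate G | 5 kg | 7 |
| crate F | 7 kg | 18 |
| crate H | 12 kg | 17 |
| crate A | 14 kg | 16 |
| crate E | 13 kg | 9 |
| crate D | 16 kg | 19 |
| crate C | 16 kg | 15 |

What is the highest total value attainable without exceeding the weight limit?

42

Allowing fractional choices, the relaxed optimum would be about 44.4, but items are indivisible.
crate F + crate D: weight 7 + 16 = 23 ≤ 26, value 18 + 19 = 37.
crate G + crate F + crate A: weight 5 + 7 + 14 = 26 ≤ 26, value 7 + 18 + 16 = 41.
crate G + crate F + crate H: weight 5 + 7 + 12 = 24 ≤ 26, value 7 + 18 + 17 = 42.
Best is crate G, crate F, and crate H with total value 42.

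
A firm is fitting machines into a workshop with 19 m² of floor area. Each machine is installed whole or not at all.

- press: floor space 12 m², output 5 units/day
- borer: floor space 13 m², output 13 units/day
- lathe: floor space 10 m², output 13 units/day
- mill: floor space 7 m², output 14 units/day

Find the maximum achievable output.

27

Allowing fractional choices, the relaxed optimum would be about 29.0, but machines are indivisible.
lathe + mill: floor space 10 + 7 = 17 ≤ 19, output 13 + 14 = 27.
press + mill: floor space 12 + 7 = 19 ≤ 19, output 5 + 14 = 19.
Best is lathe and mill with total output 27.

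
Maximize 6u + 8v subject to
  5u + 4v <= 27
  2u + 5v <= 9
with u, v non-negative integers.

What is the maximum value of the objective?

24

The continuous relaxation peaks at (4.5, 0) with value 27.00; rounding to a feasible lattice point costs some objective.
(u,v)=(4,0): 5·4+4·0=20≤27, 2·4+5·0=8≤9, objective 24.
(u,v)=(3,0): 5·3+4·0=15≤27, 2·3+5·0=6≤9, objective 18.
No feasible integer point exceeds 24.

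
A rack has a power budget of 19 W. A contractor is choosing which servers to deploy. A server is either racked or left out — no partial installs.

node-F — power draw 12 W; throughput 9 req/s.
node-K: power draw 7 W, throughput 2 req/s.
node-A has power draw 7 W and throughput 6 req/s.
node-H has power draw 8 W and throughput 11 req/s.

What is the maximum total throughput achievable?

17

Allowing fractional choices, the relaxed optimum would be about 20.0, but servers are indivisible.
node-F + node-A: power draw 12 + 7 = 19 ≤ 19, throughput 9 + 6 = 15.
node-K + node-H: power draw 7 + 8 = 15 ≤ 19, throughput 2 + 11 = 13.
node-A + node-H: power draw 7 + 8 = 15 ≤ 19, throughput 6 + 11 = 17.
Best is node-A and node-H with total throughput 17.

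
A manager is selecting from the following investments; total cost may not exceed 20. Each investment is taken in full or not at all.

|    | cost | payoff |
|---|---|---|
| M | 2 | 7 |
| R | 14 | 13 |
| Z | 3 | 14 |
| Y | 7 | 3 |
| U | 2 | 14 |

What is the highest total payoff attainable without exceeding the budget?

Allowing fractional choices, the relaxed optimum would be about 47.1, but investments are indivisible.
M + Z + Y + U: cost 2 + 3 + 7 + 2 = 14 ≤ 20, payoff 7 + 14 + 3 + 14 = 38.
M + Z + U: cost 2 + 3 + 2 = 7 ≤ 20, payoff 7 + 14 + 14 = 35.
R + Z + U: cost 14 + 3 + 2 = 19 ≤ 20, payoff 13 + 14 + 14 = 41.
Best is R, Z, and U with total payoff 41.

41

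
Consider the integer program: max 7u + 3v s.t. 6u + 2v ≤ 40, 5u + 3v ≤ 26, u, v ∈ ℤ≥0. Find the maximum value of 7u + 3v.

(u,v)=(5,0) is feasible, giving 35.
(u,v)=(4,1) is feasible, giving 31.
(u,v)=(4,0) is feasible, giving 28.
Maximum is 35 at (u,v)=(5,0).

35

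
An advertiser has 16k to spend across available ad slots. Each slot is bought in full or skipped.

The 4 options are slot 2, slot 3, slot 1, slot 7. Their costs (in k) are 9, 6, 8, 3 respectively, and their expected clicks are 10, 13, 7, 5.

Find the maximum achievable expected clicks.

23

Treat it as a binary knapsack problem.
Allowing fractional choices, the relaxed optimum would be about 25.8, but ad slots are indivisible.
slot 3 + slot 1: cost 6 + 8 = 14 ≤ 16, expected clicks 13 + 7 = 20.
slot 2 + slot 3: cost 9 + 6 = 15 ≤ 16, expected clicks 10 + 13 = 23.
Best is slot 2 and slot 3 with total expected clicks 23.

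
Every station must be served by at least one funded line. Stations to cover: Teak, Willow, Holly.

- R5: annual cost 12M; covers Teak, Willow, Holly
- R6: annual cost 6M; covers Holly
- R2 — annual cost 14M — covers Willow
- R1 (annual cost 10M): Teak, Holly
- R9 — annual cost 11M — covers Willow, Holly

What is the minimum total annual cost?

R5 alone covers Teak, Willow, Holly — every station.
Total annual cost: 12.
No cover costs less than 12.

12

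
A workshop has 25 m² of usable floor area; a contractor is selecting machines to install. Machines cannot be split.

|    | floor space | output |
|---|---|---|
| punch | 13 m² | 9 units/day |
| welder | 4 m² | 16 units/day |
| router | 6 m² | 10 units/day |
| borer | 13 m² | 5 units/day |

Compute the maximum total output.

welder + router: floor space 4 + 6 = 10 ≤ 25, output 16 + 10 = 26.
punch + welder + router: floor space 13 + 4 + 6 = 23 ≤ 25, output 9 + 16 + 10 = 35.
welder + router + borer: floor space 4 + 6 + 13 = 23 ≤ 25, output 16 + 10 + 5 = 31.
Best is punch, welder, and router with total output 35.

35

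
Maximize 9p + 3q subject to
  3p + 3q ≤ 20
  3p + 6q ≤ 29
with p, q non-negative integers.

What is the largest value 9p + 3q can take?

54

Relaxing integrality, the LP optimum is 60.00 at (p,q) = (6.67, 0), which is not an integer point.
(p,q)=(6,0) is feasible, giving 54.
(p,q)=(5,1) is feasible, giving 48.
The best lattice point is (6,0), giving 54.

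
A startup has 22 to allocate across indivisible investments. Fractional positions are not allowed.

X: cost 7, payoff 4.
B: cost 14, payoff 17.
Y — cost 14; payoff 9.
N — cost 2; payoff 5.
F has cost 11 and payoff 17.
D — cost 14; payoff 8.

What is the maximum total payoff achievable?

26

This is a 0-1 knapsack instance.
N + F: cost 2 + 11 = 13 ≤ 22, payoff 5 + 17 = 22.
X + N + F: cost 7 + 2 + 11 = 20 ≤ 22, payoff 4 + 5 + 17 = 26.
Best is X, N, and F with total payoff 26.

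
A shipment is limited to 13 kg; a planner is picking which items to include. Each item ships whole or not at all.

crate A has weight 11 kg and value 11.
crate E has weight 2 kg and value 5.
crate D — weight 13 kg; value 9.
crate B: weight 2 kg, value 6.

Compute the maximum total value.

17

This is a 0-1 knapsack instance.
Allowing fractional choices, the relaxed optimum would be about 20.0, but items are indivisible.
crate A + crate B: weight 11 + 2 = 13 ≤ 13, value 11 + 6 = 17.
crate E + crate B: weight 2 + 2 = 4 ≤ 13, value 5 + 6 = 11.
crate A + crate E: weight 11 + 2 = 13 ≤ 13, value 11 + 5 = 16.
Best is crate A and crate B with total value 17.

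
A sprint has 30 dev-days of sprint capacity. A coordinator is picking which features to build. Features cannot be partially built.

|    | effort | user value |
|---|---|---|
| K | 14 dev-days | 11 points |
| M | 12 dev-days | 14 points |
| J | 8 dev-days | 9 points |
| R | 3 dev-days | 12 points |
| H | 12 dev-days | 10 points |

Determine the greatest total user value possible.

37

Take K, M, and R: effort 14 + 12 + 3 = 29 ≤ 30, user value 11 + 14 + 12 = 37.
No other feasible combination does better.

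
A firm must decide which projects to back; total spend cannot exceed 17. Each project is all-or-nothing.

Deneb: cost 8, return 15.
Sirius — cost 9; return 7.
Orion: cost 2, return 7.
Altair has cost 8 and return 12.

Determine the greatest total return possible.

Take Deneb and Altair: cost 8 + 8 = 16 ≤ 17, return 15 + 12 = 27.
No other feasible combination does better.

27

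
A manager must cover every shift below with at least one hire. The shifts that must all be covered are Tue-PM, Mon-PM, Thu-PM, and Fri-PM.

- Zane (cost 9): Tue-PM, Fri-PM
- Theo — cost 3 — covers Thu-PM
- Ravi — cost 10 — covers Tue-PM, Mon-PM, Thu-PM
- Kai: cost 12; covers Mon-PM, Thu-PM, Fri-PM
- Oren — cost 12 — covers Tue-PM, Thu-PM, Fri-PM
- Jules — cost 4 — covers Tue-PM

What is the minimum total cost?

The greedy cost-per-new-shift heuristic would pick Theo, Jules, and Kai for 19, but a cheaper cover exists.
Choose Kai and Jules: together they cover Tue-PM, Mon-PM, Thu-PM, Fri-PM — every shift.
Total cost: 12 + 4 = 16.
No cover costs less than 16.

16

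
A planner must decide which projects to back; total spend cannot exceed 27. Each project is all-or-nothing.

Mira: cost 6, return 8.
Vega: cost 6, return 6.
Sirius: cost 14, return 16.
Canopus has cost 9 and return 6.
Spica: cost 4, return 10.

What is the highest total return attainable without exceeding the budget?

34

This is an integer program with binary decision variables.
Allowing fractional choices, the relaxed optimum would be about 37.0, but projects are indivisible.
Mira + Sirius + Spica: cost 6 + 14 + 4 = 24 ≤ 27, return 8 + 16 + 10 = 34.
Vega + Sirius + Spica: cost 6 + 14 + 4 = 24 ≤ 27, return 6 + 16 + 10 = 32.
Best is Mira, Sirius, and Spica with total return 34.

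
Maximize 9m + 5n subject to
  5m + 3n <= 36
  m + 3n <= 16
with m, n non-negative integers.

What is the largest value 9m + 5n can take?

(m,n)=(6,2): 5·6+3·2=36≤36, 1·6+3·2=12≤16, objective 64.
(m,n)=(7,0): 5·7+3·0=35≤36, 1·7+3·0=7≤16, objective 63.
Maximum is 64 at (m,n)=(6,2).

64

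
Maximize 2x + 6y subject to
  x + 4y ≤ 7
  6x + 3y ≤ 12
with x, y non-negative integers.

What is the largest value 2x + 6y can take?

8

The continuous relaxation peaks at (1.29, 1.43) with value 11.14; rounding to a feasible lattice point costs some objective.
(x,y)=(1,1): 1·1+4·1=5≤7, 6·1+3·1=9≤12, objective 8.
(x,y)=(0,1): 1·0+4·1=4≤7, 6·0+3·1=3≤12, objective 6.
(x,y)=(2,0): 1·2+4·0=2≤7, 6·2+3·0=12≤12, objective 4.
No feasible integer point exceeds 8.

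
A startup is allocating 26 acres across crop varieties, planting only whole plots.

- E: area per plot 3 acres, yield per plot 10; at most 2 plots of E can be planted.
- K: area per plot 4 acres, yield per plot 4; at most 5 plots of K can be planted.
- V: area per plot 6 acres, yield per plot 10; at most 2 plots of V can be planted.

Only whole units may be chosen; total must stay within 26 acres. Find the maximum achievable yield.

Take 2×E, 2×K, and 2×V: area 26 ≤ 26, yield 2·10 + 2·4 + 2·10 = 48.
E has the best ratio (10/3) and is taken to its limit of 2; remaining capacity is filled optimally with the others.

48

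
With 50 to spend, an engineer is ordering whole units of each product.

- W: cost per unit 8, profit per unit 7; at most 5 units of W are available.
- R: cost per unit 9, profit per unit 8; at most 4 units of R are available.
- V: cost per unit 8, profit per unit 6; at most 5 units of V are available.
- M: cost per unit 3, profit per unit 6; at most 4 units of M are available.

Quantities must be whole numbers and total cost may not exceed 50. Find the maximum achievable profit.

Take 4×R and 4×M: cost 48 ≤ 50, profit 4·8 + 4·6 = 56.
M has the best ratio (6/3) and is taken to its limit of 4; remaining capacity is filled optimally with the others.

56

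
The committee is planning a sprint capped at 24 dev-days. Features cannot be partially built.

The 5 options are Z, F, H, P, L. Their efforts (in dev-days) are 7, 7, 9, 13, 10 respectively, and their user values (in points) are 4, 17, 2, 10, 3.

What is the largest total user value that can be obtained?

27

Treat it as a binary knapsack problem.
F + P: effort 7 + 13 = 20 ≤ 24, user value 17 + 10 = 27.
Z + F + L: effort 7 + 7 + 10 = 24 ≤ 24, user value 4 + 17 + 3 = 24.
Best is F and P with total user value 27.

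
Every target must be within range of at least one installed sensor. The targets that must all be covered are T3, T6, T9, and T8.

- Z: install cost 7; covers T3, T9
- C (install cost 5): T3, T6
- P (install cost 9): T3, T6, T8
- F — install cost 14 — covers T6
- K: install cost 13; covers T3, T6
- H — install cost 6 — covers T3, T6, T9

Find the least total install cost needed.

Choose P and H: together they cover T3, T6, T9, T8 — every target.
Total install cost: 9 + 6 = 15.

15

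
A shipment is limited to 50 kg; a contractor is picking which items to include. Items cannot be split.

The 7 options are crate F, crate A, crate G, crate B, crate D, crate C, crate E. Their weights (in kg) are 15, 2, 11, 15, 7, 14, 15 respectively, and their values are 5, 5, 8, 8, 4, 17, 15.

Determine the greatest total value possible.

Treat it as a binary knapsack problem.
crate A + crate G + crate D + crate C + crate E: weight 2 + 11 + 7 + 14 + 15 = 49 ≤ 50, value 5 + 8 + 4 + 17 + 15 = 49.
crate A + crate G + crate C + crate E: weight 2 + 11 + 14 + 15 = 42 ≤ 50, value 5 + 8 + 17 + 15 = 45.
Best is crate A, crate G, crate D, crate C, and crate E with total value 49.

49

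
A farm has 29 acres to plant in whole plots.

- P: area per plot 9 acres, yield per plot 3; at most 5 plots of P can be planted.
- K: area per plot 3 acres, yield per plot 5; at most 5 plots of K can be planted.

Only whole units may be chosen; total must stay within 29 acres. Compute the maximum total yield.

28

1×P and 5×K: area 24 ≤ 29, yield 1·3 + 5·5 = 28.
5×K: area 15 ≤ 29, yield 5·5 = 25.
Best is 28.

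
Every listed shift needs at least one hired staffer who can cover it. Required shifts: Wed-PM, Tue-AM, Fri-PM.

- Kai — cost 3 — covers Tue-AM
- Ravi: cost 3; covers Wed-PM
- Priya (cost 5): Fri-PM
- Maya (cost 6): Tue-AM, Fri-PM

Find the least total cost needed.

Choose Ravi and Maya: together they cover Wed-PM, Tue-AM, Fri-PM — every shift.
Total cost: 3 + 6 = 9.

9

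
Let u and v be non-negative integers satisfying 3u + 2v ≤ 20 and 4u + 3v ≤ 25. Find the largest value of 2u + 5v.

40

The continuous relaxation peaks at (0, 8.33) with value 41.67; rounding to a feasible lattice point costs some objective.
(u,v)=(0,8): 3·0+2·8=16≤20, 4·0+3·8=24≤25, objective 40.
(u,v)=(1,7): 3·1+2·7=17≤20, 4·1+3·7=25≤25, objective 37.
No feasible integer point exceeds 40.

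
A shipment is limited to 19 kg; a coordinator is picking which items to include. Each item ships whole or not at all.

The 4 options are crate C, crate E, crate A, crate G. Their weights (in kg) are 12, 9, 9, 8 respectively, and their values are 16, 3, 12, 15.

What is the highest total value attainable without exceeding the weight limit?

27

Treat it as a binary knapsack problem.
Allowing fractional choices, the relaxed optimum would be about 29.7, but items are indivisible.
crate E + crate G: weight 9 + 8 = 17 ≤ 19, value 3 + 15 = 18.
crate A + crate G: weight 9 + 8 = 17 ≤ 19, value 12 + 15 = 27.
Best is crate A and crate G with total value 27.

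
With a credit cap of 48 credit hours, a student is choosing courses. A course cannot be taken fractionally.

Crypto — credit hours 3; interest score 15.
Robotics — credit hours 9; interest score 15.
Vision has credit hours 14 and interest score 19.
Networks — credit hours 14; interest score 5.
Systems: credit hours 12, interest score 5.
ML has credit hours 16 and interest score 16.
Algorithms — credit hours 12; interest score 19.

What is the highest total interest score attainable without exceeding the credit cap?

69

Allowing fractional choices, the relaxed optimum would be about 78.0, but courses are indivisible.
Crypto + Robotics + Vision + Algorithms: credit hours 3 + 9 + 14 + 12 = 38 ≤ 48, interest score 15 + 15 + 19 + 19 = 68.
Crypto + Vision + ML + Algorithms: credit hours 3 + 14 + 16 + 12 = 45 ≤ 48, interest score 15 + 19 + 16 + 19 = 69.
Crypto + Robotics + ML + Algorithms: credit hours 3 + 9 + 16 + 12 = 40 ≤ 48, interest score 15 + 15 + 16 + 19 = 65.
Best is Crypto, Vision, ML, and Algorithms with total interest score 69.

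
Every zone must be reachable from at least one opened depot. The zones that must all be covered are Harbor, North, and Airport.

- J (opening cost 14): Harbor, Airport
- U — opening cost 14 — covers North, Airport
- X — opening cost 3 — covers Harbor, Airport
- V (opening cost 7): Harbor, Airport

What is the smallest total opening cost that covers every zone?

17

Choose U and X: together they cover Harbor, North, Airport — every zone.
Total opening cost: 14 + 3 = 17.
No cover costs less than 17.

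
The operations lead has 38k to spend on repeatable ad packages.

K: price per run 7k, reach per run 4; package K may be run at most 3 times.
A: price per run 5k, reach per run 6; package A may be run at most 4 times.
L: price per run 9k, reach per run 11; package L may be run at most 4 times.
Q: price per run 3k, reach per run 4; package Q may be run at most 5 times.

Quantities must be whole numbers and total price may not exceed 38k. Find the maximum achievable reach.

Q has the best ratio (4/3); taking only Q gives at most 5×4 = 20 (stopped by the supply cap of 5).
Mixing does better — 1×A, 2×L, and 5×Q: price 38 ≤ 38, reach 1·6 + 2·11 + 5·4 = 48.

48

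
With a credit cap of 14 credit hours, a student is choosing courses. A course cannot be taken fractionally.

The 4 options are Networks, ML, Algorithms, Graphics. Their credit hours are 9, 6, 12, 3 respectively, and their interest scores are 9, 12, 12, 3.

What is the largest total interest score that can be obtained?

15

Algorithms: credit hours 12 ≤ 14, interest score 12.
ML + Graphics: credit hours 6 + 3 = 9 ≤ 14, interest score 12 + 3 = 15.
ML: credit hours 6 ≤ 14, interest score 12.
Best is ML and Graphics with total interest score 15.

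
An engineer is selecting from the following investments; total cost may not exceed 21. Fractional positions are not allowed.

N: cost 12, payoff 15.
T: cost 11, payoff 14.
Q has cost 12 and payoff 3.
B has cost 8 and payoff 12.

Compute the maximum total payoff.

Allowing fractional choices, the relaxed optimum would be about 28.5, but investments are indivisible.
N + B: cost 12 + 8 = 20 ≤ 21, payoff 15 + 12 = 27.
T + B: cost 11 + 8 = 19 ≤ 21, payoff 14 + 12 = 26.
N: cost 12 ≤ 21, payoff 15.
Best is N and B with total payoff 27.

27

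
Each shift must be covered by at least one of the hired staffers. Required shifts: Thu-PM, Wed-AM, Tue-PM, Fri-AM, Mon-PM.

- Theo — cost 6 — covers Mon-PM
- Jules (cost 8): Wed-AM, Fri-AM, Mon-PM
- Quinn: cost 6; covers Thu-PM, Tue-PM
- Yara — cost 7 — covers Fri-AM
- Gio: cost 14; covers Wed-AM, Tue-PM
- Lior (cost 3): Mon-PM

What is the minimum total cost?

14

Choose Jules and Quinn: together they cover Thu-PM, Wed-AM, Tue-PM, Fri-AM, Mon-PM — every shift.
Total cost: 8 + 6 = 14.
No cover costs less than 14.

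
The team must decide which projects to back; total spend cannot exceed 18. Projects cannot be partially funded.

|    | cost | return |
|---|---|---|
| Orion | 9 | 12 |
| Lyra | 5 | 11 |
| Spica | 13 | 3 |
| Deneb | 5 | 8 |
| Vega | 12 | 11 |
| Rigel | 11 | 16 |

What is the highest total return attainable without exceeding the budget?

This is a 0-1 knapsack instance.
Deneb + Rigel: cost 5 + 11 = 16 ≤ 18, return 8 + 16 = 24.
Lyra + Rigel: cost 5 + 11 = 16 ≤ 18, return 11 + 16 = 27.
Best is Lyra and Rigel with total return 27.

27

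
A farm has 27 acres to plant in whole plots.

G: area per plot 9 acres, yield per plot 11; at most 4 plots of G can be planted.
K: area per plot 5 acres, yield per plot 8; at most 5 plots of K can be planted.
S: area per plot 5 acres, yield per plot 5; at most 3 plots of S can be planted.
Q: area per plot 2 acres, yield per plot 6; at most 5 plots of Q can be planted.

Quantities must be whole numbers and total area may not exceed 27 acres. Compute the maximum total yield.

54

This is a bounded integer knapsack.
3×K and 5×Q: area 25 ≤ 27, yield 3·8 + 5·6 = 54.
2×K, 1×S, and 5×Q: area 25 ≤ 27, yield 2·8 + 1·5 + 5·6 = 51.
Best is 54.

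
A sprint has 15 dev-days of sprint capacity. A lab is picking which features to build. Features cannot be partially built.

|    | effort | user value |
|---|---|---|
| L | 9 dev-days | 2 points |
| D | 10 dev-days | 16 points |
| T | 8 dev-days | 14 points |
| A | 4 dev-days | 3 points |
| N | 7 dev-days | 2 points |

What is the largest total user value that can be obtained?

Allowing fractional choices, the relaxed optimum would be about 25.2, but features are indivisible.
D + A: effort 10 + 4 = 14 ≤ 15, user value 16 + 3 = 19.
D: effort 10 ≤ 15, user value 16.
T + A: effort 8 + 4 = 12 ≤ 15, user value 14 + 3 = 17.
Best is D and A with total user value 19.

19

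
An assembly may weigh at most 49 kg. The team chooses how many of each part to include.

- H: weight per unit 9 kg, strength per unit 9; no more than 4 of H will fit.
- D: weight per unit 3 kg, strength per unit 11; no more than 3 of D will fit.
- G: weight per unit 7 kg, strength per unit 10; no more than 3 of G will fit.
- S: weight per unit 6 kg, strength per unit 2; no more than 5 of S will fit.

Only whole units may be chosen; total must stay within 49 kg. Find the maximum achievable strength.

81

D has the best ratio (11/3); taking only D gives at most 3×11 = 33 (stopped by the supply cap of 3).
Mixing does better — 2×H, 3×D, and 3×G: weight 48 ≤ 49, strength 2·9 + 3·11 + 3·10 = 81.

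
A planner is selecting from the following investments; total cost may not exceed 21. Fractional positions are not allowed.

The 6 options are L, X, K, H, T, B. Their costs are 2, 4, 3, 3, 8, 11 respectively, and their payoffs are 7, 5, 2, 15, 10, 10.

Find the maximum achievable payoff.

Treat it as a binary knapsack problem.
L + X + H + T: cost 2 + 4 + 3 + 8 = 17 ≤ 21, payoff 7 + 5 + 15 + 10 = 37.
L + X + H + B: cost 2 + 4 + 3 + 11 = 20 ≤ 21, payoff 7 + 5 + 15 + 10 = 37.
L + X + K + H + T: cost 2 + 4 + 3 + 3 + 8 = 20 ≤ 21, payoff 7 + 5 + 2 + 15 + 10 = 39.
Best is L, X, K, H, and T with total payoff 39.

39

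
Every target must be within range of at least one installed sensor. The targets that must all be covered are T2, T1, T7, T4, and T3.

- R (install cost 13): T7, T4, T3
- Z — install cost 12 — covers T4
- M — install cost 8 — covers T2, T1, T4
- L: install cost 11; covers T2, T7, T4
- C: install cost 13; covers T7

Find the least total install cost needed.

21

This is an integer covering problem.
Choose R and M: together they cover T2, T1, T7, T4, T3 — every target.
Total install cost: 13 + 8 = 21.
No cover costs less than 21.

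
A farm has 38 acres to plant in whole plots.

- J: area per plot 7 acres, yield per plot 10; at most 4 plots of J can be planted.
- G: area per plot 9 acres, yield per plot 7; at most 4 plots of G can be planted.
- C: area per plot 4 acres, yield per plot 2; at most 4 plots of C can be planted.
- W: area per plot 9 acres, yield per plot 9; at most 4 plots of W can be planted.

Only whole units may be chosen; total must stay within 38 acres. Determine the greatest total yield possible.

This is a bounded integer knapsack.
4×J and 1×W: area 37 ≤ 38, yield 4·10 + 1·9 = 49.
4×J and 1×G: area 37 ≤ 38, yield 4·10 + 1·7 = 47.
Best is 49.

49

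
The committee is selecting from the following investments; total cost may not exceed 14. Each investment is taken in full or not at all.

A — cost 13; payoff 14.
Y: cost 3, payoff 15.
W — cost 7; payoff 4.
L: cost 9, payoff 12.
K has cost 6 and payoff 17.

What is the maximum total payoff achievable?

32

Allowing fractional choices, the relaxed optimum would be about 38.7, but investments are indivisible.
Y + K: cost 3 + 6 = 9 ≤ 14, payoff 15 + 17 = 32.
Y + L: cost 3 + 9 = 12 ≤ 14, payoff 15 + 12 = 27.
Best is Y and K with total payoff 32.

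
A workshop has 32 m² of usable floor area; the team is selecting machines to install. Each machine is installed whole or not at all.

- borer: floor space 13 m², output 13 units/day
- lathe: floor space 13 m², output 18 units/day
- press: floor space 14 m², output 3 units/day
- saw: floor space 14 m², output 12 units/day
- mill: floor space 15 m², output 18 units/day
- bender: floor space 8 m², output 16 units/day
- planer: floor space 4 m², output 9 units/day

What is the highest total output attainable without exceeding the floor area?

45

Allowing fractional choices, the relaxed optimum would be about 51.4, but machines are indivisible.
lathe + mill + planer: floor space 13 + 15 + 4 = 32 ≤ 32, output 18 + 18 + 9 = 45.
mill + bender + planer: floor space 15 + 8 + 4 = 27 ≤ 32, output 18 + 16 + 9 = 43.
lathe + bender + planer: floor space 13 + 8 + 4 = 25 ≤ 32, output 18 + 16 + 9 = 43.
Best is lathe, mill, and planer with total output 45.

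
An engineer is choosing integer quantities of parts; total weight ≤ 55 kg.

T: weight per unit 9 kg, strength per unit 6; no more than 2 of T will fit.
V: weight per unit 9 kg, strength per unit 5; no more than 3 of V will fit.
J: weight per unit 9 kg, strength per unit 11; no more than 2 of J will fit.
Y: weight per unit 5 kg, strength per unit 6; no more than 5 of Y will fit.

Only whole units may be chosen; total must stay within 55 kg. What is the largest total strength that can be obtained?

58

This is a bounded integer knapsack.
1×V, 2×J, and 5×Y: weight 52 ≤ 55, strength 1·5 + 2·11 + 5·6 = 57.
1×T, 2×J, and 5×Y: weight 52 ≤ 55, strength 1·6 + 2·11 + 5·6 = 58.
Best is 58.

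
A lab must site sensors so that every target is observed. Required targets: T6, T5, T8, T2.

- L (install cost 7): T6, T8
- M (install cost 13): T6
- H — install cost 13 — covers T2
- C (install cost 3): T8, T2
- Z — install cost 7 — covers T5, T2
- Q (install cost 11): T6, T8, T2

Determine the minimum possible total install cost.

14

This is an integer covering problem.
The greedy cost-per-new-target heuristic would pick C, L, and Z for 17, but a cheaper cover exists.
Choose L and Z: together they cover T6, T5, T8, T2 — every target.
Total install cost: 7 + 7 = 14.
No cover costs less than 14.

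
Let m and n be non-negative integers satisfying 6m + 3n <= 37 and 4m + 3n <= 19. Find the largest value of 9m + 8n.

49

Relaxing integrality, the LP optimum is 50.67 at (m,n) = (0, 6.33), which is not an integer point.
(m,n)=(1,5): 6·1+3·5=21≤37, 4·1+3·5=19≤19, objective 49.
(m,n)=(0,6): 6·0+3·6=18≤37, 4·0+3·6=18≤19, objective 48.
No feasible integer point exceeds 49.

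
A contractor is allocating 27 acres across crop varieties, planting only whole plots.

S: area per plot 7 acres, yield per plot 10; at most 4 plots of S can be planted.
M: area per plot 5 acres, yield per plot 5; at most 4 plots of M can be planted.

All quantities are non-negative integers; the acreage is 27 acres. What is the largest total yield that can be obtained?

S has the best ratio (10/7); taking only S gives at most 3×10 = 30 (stopped by the area limit).
Mixing does better — 3×S and 1×M: area 26 ≤ 27, yield 3·10 + 1·5 = 35.

35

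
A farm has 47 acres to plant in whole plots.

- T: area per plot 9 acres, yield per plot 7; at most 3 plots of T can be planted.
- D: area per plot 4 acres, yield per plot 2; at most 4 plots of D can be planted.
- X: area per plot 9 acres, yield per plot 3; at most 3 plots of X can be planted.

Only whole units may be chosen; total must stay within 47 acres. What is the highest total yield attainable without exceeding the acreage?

29

This is a bounded integer knapsack.
T has the best ratio (7/9); taking only T gives at most 3×7 = 21 (stopped by the supply cap of 3).
Mixing does better — 3×T and 4×D: area 43 ≤ 47, yield 3·7 + 4·2 = 29.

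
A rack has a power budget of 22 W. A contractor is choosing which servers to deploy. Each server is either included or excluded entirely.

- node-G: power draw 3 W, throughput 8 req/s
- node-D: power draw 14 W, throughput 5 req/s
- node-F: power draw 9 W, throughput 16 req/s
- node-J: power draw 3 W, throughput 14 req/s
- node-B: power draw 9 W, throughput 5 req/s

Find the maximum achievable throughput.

This is an integer program with binary decision variables.
Take node-G, node-F, and node-J: power draw 3 + 9 + 3 = 15 ≤ 22, throughput 8 + 16 + 14 = 38.
No other feasible combination does better.

38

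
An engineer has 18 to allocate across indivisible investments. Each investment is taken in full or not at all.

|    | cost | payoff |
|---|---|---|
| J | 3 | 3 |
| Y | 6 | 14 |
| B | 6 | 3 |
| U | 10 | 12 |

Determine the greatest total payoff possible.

Take Y and U: cost 6 + 10 = 16 ≤ 18, payoff 14 + 12 = 26.
No other feasible combination does better.

26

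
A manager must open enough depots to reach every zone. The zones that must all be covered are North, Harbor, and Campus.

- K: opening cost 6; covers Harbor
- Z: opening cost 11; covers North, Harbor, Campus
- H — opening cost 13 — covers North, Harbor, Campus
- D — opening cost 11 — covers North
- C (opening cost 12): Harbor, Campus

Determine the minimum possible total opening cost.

11

This is an integer covering problem.
Z alone covers North, Harbor, Campus — every zone.
Total opening cost: 11.
No cover costs less than 11.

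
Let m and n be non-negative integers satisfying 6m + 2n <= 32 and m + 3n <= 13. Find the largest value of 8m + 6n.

50

(m,n)=(4,3): 6·4+2·3=30≤32, 1·4+3·3=13≤13, objective 50.
(m,n)=(5,1): 6·5+2·1=32≤32, 1·5+3·1=8≤13, objective 46.
The best lattice point is (4,3), giving 50.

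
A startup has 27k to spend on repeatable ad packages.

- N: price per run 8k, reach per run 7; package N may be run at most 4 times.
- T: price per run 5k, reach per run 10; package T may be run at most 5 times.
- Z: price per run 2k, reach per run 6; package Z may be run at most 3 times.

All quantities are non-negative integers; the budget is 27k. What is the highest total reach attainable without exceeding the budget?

58

Take 4×T and 3×Z: price 26 ≤ 27, reach 4·10 + 3·6 = 58.
Z has the best ratio (6/2) and is taken to its limit of 3; remaining capacity is filled optimally with the others.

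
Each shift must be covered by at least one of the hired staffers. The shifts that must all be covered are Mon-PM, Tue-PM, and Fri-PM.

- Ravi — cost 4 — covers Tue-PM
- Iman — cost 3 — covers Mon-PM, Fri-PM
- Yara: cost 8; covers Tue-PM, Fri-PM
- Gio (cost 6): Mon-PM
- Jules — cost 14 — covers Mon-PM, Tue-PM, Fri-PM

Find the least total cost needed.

7

Choose Ravi and Iman: together they cover Mon-PM, Tue-PM, Fri-PM — every shift.
Total cost: 4 + 3 = 7.
No cover costs less than 7.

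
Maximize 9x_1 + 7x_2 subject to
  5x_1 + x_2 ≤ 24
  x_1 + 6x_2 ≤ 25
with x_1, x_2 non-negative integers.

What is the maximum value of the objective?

(x_1,x_2)=(4,3) is feasible, giving 57.
(x_1,x_2)=(4,2) is feasible, giving 50.
(x_1,x_2)=(3,3) is feasible, giving 48.
No feasible integer point exceeds 57.

57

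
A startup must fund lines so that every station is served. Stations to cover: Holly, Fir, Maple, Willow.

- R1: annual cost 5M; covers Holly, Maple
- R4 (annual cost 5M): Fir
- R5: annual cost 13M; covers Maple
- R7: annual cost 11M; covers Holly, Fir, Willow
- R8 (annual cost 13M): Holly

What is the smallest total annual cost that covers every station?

16

The greedy cost-per-new-station heuristic would pick R1, R4, and R7 for 21, but a cheaper cover exists.
Choose R1 and R7: together they cover Holly, Fir, Maple, Willow — every station.
Total annual cost: 5 + 11 = 16.
No cover costs less than 16.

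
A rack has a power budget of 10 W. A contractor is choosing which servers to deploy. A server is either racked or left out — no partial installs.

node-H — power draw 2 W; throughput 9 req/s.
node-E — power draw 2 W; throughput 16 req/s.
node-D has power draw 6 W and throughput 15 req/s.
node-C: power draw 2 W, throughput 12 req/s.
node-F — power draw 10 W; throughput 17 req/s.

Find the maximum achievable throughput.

43

Allowing fractional choices, the relaxed optimum would be about 47.0, but servers are indivisible.
node-H + node-E + node-C: power draw 2 + 2 + 2 = 6 ≤ 10, throughput 9 + 16 + 12 = 37.
node-E + node-D + node-C: power draw 2 + 6 + 2 = 10 ≤ 10, throughput 16 + 15 + 12 = 43.
node-H + node-E + node-D: power draw 2 + 2 + 6 = 10 ≤ 10, throughput 9 + 16 + 15 = 40.
Best is node-E, node-D, and node-C with total throughput 43.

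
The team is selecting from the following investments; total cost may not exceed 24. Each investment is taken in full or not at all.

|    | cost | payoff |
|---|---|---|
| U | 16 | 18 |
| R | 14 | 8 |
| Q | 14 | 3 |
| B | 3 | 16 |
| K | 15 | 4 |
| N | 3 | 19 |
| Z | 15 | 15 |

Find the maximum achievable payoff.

53

U + B + N: cost 16 + 3 + 3 = 22 ≤ 24, payoff 18 + 16 + 19 = 53.
B + N + Z: cost 3 + 3 + 15 = 21 ≤ 24, payoff 16 + 19 + 15 = 50.
Best is U, B, and N with total payoff 53.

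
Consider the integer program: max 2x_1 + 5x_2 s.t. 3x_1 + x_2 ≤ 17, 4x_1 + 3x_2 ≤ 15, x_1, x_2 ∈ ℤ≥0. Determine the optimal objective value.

(x_1,x_2)=(0,5): 3·0+1·5=5≤17, 4·0+3·5=15≤15, objective 25.
(x_1,x_2)=(0,4): 3·0+1·4=4≤17, 4·0+3·4=12≤15, objective 20.
The best lattice point is (0,5), giving 25.

25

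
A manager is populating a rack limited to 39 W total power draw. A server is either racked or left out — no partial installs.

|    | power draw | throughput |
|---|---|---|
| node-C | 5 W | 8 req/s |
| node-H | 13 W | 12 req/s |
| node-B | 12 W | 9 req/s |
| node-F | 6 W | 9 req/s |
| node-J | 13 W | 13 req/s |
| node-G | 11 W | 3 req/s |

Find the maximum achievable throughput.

Treat it as a binary knapsack problem.
Take node-C, node-H, node-F, and node-J: power draw 5 + 13 + 6 + 13 = 37 ≤ 39, throughput 8 + 12 + 9 + 13 = 42.
No other feasible combination does better.

42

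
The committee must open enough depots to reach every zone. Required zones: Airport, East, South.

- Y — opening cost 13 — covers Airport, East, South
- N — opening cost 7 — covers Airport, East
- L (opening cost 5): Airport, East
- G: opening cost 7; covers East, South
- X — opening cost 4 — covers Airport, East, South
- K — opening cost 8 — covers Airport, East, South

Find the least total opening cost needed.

4

X alone covers Airport, East, South — every zone.
Total opening cost: 4.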